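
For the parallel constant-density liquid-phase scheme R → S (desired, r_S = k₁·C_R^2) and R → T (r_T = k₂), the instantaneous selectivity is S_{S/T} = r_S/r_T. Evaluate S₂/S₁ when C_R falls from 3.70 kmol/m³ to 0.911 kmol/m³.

0.0606

S_{S/T} = (k₁/k₂)·C_R^2, so S₂/S₁ = (C_{R,2}/C_{R,1})^2.
= (0.911/3.70)^2 = (0.2462)^2 = 0.0606.
Selectivity toward S falls as C_R falls — high-concentration operation is favoured.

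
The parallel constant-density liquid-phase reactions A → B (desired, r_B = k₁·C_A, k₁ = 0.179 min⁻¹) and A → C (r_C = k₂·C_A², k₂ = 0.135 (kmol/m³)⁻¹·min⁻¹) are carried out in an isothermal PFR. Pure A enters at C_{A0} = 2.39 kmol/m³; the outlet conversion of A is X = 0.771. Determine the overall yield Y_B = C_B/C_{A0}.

0.380

C_A = C_{A0}(1−X) = 0.5473 kmol/m³.
Along a PFR/batch, dC_B/dC_A = −r_B/(r_B+r_C) = −k₁/(k₁+k₂·C_A).
Integrating from C_{A0} to C_A: C_B = (0.179/0.135)·ln[(0.179+0.135·2.39)/(0.179+0.135·0.547)] = 1.326·ln(0.5017/0.2529) = 0.9082 kmol/m³.
Y_B = C_B/C_{A0} = 0.9082/2.39 = 0.380.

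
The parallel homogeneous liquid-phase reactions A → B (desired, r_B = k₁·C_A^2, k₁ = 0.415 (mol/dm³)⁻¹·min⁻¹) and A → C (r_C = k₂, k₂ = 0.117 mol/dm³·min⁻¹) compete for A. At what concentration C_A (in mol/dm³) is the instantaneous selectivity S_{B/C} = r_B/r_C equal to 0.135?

S_{B/C} = (k₁/k₂)·C_A^2 ⇒ C_A = (S·k₂/k₁)^(0.5).
= (0.135×0.117/0.415)^(0.5) = (0.03806)^(0.5) = 0.195 mol/dm³.

0.195 mol/dm³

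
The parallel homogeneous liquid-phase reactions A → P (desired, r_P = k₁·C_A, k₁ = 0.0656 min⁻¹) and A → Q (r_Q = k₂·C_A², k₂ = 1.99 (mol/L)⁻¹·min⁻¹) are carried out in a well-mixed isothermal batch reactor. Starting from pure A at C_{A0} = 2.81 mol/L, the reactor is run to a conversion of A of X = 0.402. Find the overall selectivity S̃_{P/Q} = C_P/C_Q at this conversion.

C_A = C_{A0}(1−X) = 1.680 mol/L.
Along a PFR/batch, dC_P/dC_A = −r_P/(r_P+r_Q) = −k₁/(k₁+k₂·C_A).
Integrating from C_{A0} to C_A: C_P = (0.0656/1.99)·ln[(0.0656+1.99·2.81)/(0.0656+1.99·1.68)] = 0.03296·ln(5.657/3.410) = 0.01669 mol/L.
C_Q = (C_{A0}−C_A)−C_P = 1.113 mol/L; S̃_{P/Q} = 0.01669/1.113 = 0.0150.

0.0150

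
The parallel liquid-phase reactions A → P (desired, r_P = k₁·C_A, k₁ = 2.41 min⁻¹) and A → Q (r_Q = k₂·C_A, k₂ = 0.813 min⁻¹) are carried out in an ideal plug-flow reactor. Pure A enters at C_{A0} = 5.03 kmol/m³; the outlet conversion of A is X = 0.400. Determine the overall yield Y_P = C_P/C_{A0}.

0.299

C_A = C_{A0}(1−X) = 3.018 kmol/m³.
Both paths are first order in A, so the instantaneous fraction to P is constant: dC_P/d(−C_A) = k₁/(k₁+k₂) = 0.7478.
C_P = 0.7478·(C_{A0}−C_A) = 0.7478×2.012 = 1.50 kmol/m³.
Y_P = C_P/C_{A0} = 1.504/5.03 = 0.299.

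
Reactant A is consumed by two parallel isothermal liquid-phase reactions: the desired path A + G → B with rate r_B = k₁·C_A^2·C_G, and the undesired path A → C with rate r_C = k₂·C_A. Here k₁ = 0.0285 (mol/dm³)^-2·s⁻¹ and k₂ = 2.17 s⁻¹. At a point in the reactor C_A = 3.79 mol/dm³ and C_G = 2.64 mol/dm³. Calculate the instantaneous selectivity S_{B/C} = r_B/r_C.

S_{B/C} = r_B/r_C = (k₁·C_A^2·C_G)/(k₂·C_A) = (k₁/k₂)·C_A·C_G.
= (0.0285×3.790^2×2.640) / (2.17×3.790) = 1.081/8.224 = 0.131.

0.131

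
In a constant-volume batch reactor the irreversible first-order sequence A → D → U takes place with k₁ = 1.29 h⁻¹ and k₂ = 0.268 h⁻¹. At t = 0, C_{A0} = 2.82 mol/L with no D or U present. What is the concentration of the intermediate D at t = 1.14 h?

Solving the coupled first-order balances gives C_D(t) = [k₁/(k₂−k₁)]·C_{A0}·(e^(−k₁t) − e^(−k₂t)).
e^(−k₁t) = e^(−1.29×1.14) = e^(−1.471) = 0.2298; e^(−k₂t) = e^(−0.3055) = 0.7367.
C_D = 1.29×2.82/(0.268−1.29) × (0.2298−0.7367) = (-3.559)×(-0.5070) = 1.804 mol/L.

1.80 mol/L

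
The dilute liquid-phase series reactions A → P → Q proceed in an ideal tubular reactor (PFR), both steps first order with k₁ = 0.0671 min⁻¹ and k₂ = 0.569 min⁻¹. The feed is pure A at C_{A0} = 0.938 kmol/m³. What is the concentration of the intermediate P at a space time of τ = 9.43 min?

0.0660 kmol/m³

The intermediate concentration in a first-order A→B→C sequence is C_P = k₁C_{A0}(e^(−k₁τ) − e^(−k₂τ))/(k₂−k₁).
e^(−k₁τ) = e^(−0.0671×9.43) = e^(−0.6328) = 0.5311; e^(−k₂τ) = e^(−5.366) = 0.004674.
C_P = 0.0671×0.938/(0.569−0.0671) × (0.5311−0.004674) = 0.1254×0.5265 = 0.06602 kmol/m³.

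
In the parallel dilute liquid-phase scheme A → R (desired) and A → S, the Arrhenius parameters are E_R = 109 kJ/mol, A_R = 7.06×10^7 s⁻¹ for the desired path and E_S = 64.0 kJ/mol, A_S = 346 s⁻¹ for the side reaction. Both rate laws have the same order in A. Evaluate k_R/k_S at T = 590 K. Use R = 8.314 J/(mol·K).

21.2

With equal orders, S_{R/S} = k_R/k_S = (A_R/A_S)·exp[(E_S−E_R)/(RT)].
(E_S−E_R)/(RT) = (64.0−109)×10³/(8.314×590) = -45000/4905 = -9.174.
k_R/k_S = (7.06×10^7/346)·exp(-9.174) = 2.040×10^5 × 1.037×10^-4 = 21.2.
Since E_R > E_S, raising the temperature improves selectivity toward R.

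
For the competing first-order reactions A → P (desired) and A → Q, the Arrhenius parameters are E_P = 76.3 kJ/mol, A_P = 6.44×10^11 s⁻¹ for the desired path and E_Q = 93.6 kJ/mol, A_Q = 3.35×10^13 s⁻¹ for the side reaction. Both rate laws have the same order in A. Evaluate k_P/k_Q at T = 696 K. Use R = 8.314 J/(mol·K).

Since both paths have the same order in A, the concentration cancels and S_{P/Q} = k_P/k_Q = (A_P/A_Q)·exp[(E_Q−E_P)/(RT)].
(E_Q−E_P)/(RT) = (93.6−76.3)×10³/(8.314×696) = 17300/5787 = 2.990.
k_P/k_Q = (6.44×10^11/3.35×10^13)·exp(2.990) = 0.01922 × 19.88 = 0.382.
Since E_P < E_Q, lowering the temperature improves selectivity toward P.

0.382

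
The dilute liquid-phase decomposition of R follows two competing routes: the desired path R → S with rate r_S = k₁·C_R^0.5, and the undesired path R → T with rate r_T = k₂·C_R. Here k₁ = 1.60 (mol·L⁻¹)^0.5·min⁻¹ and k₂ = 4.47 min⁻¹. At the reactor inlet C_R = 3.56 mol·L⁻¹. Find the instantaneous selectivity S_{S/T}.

S_{S/T} = r_S/r_T = (k₁·C_R^0.5)/(k₂·C_R) = (k₁/k₂)·C_R^-0.5.
= (1.60×3.560^0.5) / (4.47×3.560) = 3.019/15.91 = 0.190.

0.190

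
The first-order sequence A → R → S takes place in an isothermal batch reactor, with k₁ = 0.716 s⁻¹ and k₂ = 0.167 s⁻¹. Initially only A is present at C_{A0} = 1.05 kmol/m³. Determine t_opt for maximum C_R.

2.65 s

The intermediate peaks when r₁ = r₂, i.e. k₁e^(−k₁t) = k₂e^(−k₂t), giving t_opt = ln(k₂/k₁)/(k₂−k₁).
= ln(0.167/0.716)/(0.167−0.716) = ln(0.2332)/-0.5490 = -1.456/-0.5490 = 2.65 s.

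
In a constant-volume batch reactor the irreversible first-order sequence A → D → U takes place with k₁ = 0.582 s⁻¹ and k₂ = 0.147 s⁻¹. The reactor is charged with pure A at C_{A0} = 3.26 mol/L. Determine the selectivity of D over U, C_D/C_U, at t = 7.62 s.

0.741

Solving the coupled first-order balances gives C_D(t) = [k₁/(k₂−k₁)]·C_{A0}·(e^(−k₁t) − e^(−k₂t)).
e^(−k₁t) = e^(−0.582×7.62) = e^(−4.435) = 0.01186; e^(−k₂t) = e^(−1.120) = 0.3262.
C_D = 0.582×3.26/(0.147−0.582) × (0.01186−0.3262) = (-4.362)×(-0.3144) = 1.371 mol/L.
C_A = C_{A0}e^(−k₁t) = 0.03865 mol/L, so C_U = C_{A0}−C_A−C_D = 1.850 mol/L; C_D/C_U = 0.741.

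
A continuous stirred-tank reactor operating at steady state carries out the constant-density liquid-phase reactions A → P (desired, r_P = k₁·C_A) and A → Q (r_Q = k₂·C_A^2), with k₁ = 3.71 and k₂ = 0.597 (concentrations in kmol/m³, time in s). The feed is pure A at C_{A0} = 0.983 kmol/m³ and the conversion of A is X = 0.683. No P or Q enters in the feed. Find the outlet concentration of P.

0.639 kmol/m³

Exit C_A = C_{A0}(1−X) = 0.983×0.317 = 0.3116 kmol/m³.
Rates in a CSTR are evaluated at the outlet concentration: r_P = 3.71×0.3116 = 1.156, r_Q = 0.597×0.3116^2 = 0.05797.
Fraction of consumed A going to P: r_P/(r_P+r_Q) = 0.9523.
C_P = 0.9523·C_{A0}·X = 0.9523×0.983×0.683 = 0.639 kmol/m³.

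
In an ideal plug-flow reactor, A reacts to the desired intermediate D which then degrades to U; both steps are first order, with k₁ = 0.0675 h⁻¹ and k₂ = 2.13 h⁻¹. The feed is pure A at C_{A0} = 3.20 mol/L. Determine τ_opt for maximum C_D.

1.67 h

The intermediate peaks when r₁ = r₂, i.e. k₁e^(−k₁τ) = k₂e^(−k₂τ), giving τ_opt = ln(k₂/k₁)/(k₂−k₁).
= ln(2.13/0.0675)/(2.13−0.0675) = ln(31.56)/2.062 = 3.452/2.062 = 1.67 h.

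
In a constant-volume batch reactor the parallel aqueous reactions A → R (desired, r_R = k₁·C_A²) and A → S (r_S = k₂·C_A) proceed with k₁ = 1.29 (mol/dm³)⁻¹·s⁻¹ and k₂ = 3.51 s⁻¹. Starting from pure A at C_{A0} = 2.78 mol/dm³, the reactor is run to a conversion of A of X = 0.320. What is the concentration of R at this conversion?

0.410 mol/dm³

C_A = C_{A0}(1−X) = 1.890 mol/dm³.
Along a PFR/batch, dC_S/dC_A = −r_S/(r_R+r_S) = −k₂/(k₂+k₁·C_A).
Integrating from C_{A0} to C_A: C_S = (3.51/1.29)·ln[(3.51+1.29·2.78)/(3.51+1.29·1.89)] = 2.721·ln(7.096/5.949) = 0.4800 mol/dm³.
Then C_R = (C_{A0}−C_A) − C_S = 0.8896 − 0.4800 = 0.4096 mol/dm³.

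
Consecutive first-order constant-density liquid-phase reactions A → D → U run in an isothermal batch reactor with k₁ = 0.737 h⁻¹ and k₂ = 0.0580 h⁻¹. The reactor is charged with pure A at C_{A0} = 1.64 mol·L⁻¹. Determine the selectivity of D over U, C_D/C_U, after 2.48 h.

Solving the coupled first-order balances gives C_D(t) = [k₁/(k₂−k₁)]·C_{A0}·(e^(−k₁t) − e^(−k₂t)).
e^(−k₁t) = e^(−0.737×2.48) = e^(−1.828) = 0.1608; e^(−k₂t) = e^(−0.1438) = 0.8660.
C_D = 0.737×1.64/(0.0580−0.737) × (0.1608−0.8660) = (-1.780)×(-0.7053) = 1.255 mol·L⁻¹.
C_A = C_{A0}e^(−k₁t) = 0.2637 mol·L⁻¹, so C_U = C_{A0}−C_A−C_D = 0.1209 mol·L⁻¹; C_D/C_U = 10.4.

10.4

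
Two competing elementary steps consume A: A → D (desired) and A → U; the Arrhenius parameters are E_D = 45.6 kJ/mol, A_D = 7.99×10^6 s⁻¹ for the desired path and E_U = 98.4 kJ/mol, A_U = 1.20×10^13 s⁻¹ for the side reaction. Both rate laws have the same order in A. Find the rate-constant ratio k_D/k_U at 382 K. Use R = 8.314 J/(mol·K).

k_D/k_U = (A_D/A_U)·exp[−(E_D−E_U)/(RT)] = (A_D/A_U)·exp[(E_U−E_D)/(RT)].
(E_U−E_D)/(RT) = (98.4−45.6)×10³/(8.314×382) = 52800/3176 = 16.62.
k_D/k_U = (7.99×10^6/1.20×10^13)·exp(16.62) = 6.658×10^-7 × 1.660×10^7 = 11.1.
Since E_D < E_U, lowering the temperature improves selectivity toward D.

11.1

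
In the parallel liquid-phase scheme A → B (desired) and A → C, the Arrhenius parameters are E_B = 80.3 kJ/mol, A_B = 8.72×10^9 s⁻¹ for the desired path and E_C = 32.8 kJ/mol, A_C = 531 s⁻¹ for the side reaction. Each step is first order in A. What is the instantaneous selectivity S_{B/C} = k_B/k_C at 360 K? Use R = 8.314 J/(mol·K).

With equal orders, S_{B/C} = k_B/k_C = (A_B/A_C)·exp[(E_C−E_B)/(RT)].
(E_C−E_B)/(RT) = (32.8−80.3)×10³/(8.314×360) = -47500/2993 = -15.87.
k_B/k_C = (8.72×10^9/531)·exp(-15.87) = 1.642×10^7 × 1.281×10^-7 = 2.10.
Since E_B > E_C, raising the temperature improves selectivity toward B.

2.10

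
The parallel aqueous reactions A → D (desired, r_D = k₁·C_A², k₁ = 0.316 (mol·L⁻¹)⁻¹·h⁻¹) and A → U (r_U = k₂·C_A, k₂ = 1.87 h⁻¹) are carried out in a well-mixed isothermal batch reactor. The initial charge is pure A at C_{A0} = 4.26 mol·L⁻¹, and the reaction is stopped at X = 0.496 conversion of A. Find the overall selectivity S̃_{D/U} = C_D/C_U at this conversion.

C_A = C_{A0}(1−X) = 2.147 mol·L⁻¹.
Along a PFR/batch, dC_U/dC_A = −r_U/(r_D+r_U) = −k₂/(k₂+k₁·C_A).
Integrating from C_{A0} to C_A: C_U = (1.87/0.316)·ln[(1.87+0.316·4.26)/(1.87+0.316·2.15)] = 5.918·ln(3.216/2.548) = 1.377 mol·L⁻¹.
Then C_D = (C_{A0}−C_A) − C_U = 2.113 − 1.377 = 0.7359 mol·L⁻¹.
S̃_{D/U} = C_D/C_U = 0.7359/1.377 = 0.534.

0.534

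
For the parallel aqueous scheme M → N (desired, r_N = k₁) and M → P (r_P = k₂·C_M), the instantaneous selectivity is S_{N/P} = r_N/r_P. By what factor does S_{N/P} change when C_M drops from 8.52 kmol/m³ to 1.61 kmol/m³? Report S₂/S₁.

S_{N/P} = (k₁/k₂)·C_M⁻¹, so S₂/S₁ = (C_{M,2}/C_{M,1})⁻¹.
= 8.52/1.61 = 5.29.

5.29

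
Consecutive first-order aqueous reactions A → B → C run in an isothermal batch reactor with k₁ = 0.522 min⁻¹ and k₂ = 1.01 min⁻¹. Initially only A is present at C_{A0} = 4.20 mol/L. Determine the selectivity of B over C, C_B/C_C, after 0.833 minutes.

1.91

The intermediate concentration in a first-order A→B→C sequence is C_B = k₁C_{A0}(e^(−k₁t) − e^(−k₂t))/(k₂−k₁).
e^(−k₁t) = e^(−0.522×0.833) = e^(−0.4348) = 0.6474; e^(−k₂t) = e^(−0.8413) = 0.4311.
C_B = 0.522×4.20/(1.01−0.522) × (0.6474−0.4311) = 4.493×0.2162 = 0.9715 mol/L.
C_A = C_{A0}e^(−k₁t) = 2.719 mol/L, so C_C = C_{A0}−C_A−C_B = 0.5095 mol/L; C_B/C_C = 1.91.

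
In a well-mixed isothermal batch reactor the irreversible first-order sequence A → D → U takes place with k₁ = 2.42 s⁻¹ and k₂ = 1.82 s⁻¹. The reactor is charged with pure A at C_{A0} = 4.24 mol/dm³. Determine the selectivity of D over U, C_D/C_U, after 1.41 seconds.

Solving the coupled first-order balances gives C_D(t) = [k₁/(k₂−k₁)]·C_{A0}·(e^(−k₁t) − e^(−k₂t)).
e^(−k₁t) = e^(−2.42×1.41) = e^(−3.412) = 0.03297; e^(−k₂t) = e^(−2.566) = 0.07683.
C_D = 2.42×4.24/(1.82−2.42) × (0.03297−0.07683) = (-17.10)×(-0.04386) = 0.7500 mol/dm³.
C_A = C_{A0}e^(−k₁t) = 0.1398 mol/dm³, so C_U = C_{A0}−C_A−C_D = 3.350 mol/dm³; C_D/C_U = 0.224.

0.224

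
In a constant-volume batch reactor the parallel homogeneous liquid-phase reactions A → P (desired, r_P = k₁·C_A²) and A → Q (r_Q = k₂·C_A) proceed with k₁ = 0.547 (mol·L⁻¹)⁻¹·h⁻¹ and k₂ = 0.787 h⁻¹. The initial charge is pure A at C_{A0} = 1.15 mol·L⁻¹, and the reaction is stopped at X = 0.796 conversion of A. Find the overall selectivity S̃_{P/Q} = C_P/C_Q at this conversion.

0.458

C_A = C_{A0}(1−X) = 0.2346 mol·L⁻¹.
Along a PFR/batch, dC_Q/dC_A = −r_Q/(r_P+r_Q) = −k₂/(k₂+k₁·C_A).
Integrating from C_{A0} to C_A: C_Q = (0.787/0.547)·ln[(0.787+0.547·1.15)/(0.787+0.547·0.235)] = 1.439·ln(1.416/0.9153) = 0.6278 mol·L⁻¹.
Then C_P = (C_{A0}−C_A) − C_Q = 0.9154 − 0.6278 = 0.2876 mol·L⁻¹.
S̃_{P/Q} = C_P/C_Q = 0.2876/0.6278 = 0.458.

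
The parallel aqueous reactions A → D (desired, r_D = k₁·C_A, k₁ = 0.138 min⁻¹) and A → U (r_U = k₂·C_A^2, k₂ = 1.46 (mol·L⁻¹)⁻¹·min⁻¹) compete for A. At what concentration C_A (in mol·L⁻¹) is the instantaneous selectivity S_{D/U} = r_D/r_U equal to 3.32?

S_{D/U} = (k₁/k₂)·C_A⁻¹ ⇒ C_A = (S·k₂/k₁)^(-1).
= (3.32×1.46/0.138)^(-1) = (35.12)^(-1) = 0.0285 mol·L⁻¹.

0.0285 mol·L⁻¹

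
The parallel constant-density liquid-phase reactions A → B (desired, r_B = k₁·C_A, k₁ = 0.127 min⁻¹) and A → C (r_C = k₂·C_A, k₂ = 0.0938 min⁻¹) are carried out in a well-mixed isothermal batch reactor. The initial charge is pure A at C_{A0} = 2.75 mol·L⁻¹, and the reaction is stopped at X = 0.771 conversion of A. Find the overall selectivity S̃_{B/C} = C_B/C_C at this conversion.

C_A = C_{A0}(1−X) = 0.6297 mol·L⁻¹.
Both paths are first order in A, so the instantaneous fraction to B is constant: dC_B/d(−C_A) = k₁/(k₁+k₂) = 0.5752.
C_B = 0.5752·(C_{A0}−C_A) = 0.5752×2.120 = 1.22 mol·L⁻¹.
C_C = (C_{A0}−C_A)−C_B = 0.9007 mol·L⁻¹; S̃_{B/C} = 1.220/0.9007 = 1.35.

1.35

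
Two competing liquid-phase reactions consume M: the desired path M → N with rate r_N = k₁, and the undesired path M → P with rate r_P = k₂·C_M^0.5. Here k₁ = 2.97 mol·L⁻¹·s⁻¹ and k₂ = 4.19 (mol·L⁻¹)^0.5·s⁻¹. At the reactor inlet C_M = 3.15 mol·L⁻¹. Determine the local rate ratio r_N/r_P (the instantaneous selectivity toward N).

0.399

S_{N/P} = r_N/r_P = (k₁)/(k₂·C_M^0.5) = (k₁/k₂)·C_M^-0.5.
= (2.97) / (4.19×3.150^0.5) = 2.970/7.437 = 0.399.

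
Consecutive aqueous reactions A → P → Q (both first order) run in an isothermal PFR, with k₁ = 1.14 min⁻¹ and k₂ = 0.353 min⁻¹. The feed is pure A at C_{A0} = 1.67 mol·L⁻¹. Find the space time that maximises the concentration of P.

Setting dC_P/dτ = 0 gives τ_opt = ln(k₂/k₁)/(k₂−k₁).
= ln(0.353/1.14)/(0.353−1.14) = ln(0.3096)/-0.7870 = -1.172/-0.7870 = 1.49 min.

1.49 min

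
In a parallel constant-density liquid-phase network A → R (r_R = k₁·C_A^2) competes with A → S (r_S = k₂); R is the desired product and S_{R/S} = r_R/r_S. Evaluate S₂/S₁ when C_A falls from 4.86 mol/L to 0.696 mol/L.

S_{R/S} = (k₁/k₂)·C_A^2, so S₂/S₁ = (C_{A,2}/C_{A,1})^2.
= (0.696/4.86)^2 = (0.1432)^2 = 0.0205.

0.0205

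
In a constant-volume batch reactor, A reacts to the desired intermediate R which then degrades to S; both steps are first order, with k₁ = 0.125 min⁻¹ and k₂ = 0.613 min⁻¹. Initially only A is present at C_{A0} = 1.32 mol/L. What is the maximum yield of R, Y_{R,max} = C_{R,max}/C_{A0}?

At the optimum, C_{R,max}/C_{A0} = (k₁/k₂)^[k₂/(k₂−k₁)].
= (0.125/0.613)^(0.613/(0.613−0.125)) = (0.2039)^(1.256) = 0.1357.

0.136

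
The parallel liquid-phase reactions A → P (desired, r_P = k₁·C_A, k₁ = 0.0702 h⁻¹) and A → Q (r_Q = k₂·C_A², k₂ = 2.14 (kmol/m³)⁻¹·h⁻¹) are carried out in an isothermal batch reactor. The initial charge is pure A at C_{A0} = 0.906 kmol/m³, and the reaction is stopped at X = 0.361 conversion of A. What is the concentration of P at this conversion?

0.0140 kmol/m³

C_A = C_{A0}(1−X) = 0.5789 kmol/m³.
Along a PFR/batch, dC_P/dC_A = −r_P/(r_P+r_Q) = −k₁/(k₁+k₂·C_A).
Integrating from C_{A0} to C_A: C_P = (0.0702/2.14)·ln[(0.0702+2.14·0.906)/(0.0702+2.14·0.579)] = 0.03280·ln(2.009/1.309) = 0.01405 kmol/m³.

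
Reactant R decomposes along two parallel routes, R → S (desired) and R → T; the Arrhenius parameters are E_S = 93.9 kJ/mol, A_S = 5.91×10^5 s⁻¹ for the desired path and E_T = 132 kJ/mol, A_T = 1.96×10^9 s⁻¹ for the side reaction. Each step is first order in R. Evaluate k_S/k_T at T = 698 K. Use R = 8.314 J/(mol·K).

k_S/k_T = (A_S/A_T)·exp[−(E_S−E_T)/(RT)] = (A_S/A_T)·exp[(E_T−E_S)/(RT)].
(E_T−E_S)/(RT) = (132−93.9)×10³/(8.314×698) = 38100/5803 = 6.565.
k_S/k_T = (5.91×10^5/1.96×10^9)·exp(6.565) = 3.015×10^-4 × 710.1 = 0.214.
Since E_S < E_T, lowering the temperature improves selectivity toward S.

0.214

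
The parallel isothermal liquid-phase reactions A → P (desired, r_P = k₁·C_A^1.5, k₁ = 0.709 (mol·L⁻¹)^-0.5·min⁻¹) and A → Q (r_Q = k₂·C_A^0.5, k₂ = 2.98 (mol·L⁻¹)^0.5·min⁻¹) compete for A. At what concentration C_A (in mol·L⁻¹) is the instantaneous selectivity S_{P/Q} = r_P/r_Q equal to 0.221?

0.929 mol·L⁻¹

S_{P/Q} = (k₁/k₂)·C_A ⇒ C_A = S·k₂/k₁.
= 0.221×2.98/0.709 = 0.929 mol·L⁻¹.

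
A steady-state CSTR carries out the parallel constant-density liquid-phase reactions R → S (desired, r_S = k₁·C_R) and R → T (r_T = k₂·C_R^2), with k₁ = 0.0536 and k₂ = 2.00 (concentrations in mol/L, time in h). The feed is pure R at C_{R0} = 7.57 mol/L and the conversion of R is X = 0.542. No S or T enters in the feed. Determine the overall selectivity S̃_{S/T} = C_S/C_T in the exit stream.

Exit C_R = C_{R0}(1−X) = 7.57×0.458 = 3.467 mol/L.
In a CSTR the entire volume is at exit conditions, so r_S = 0.0536×3.467 = 0.1858 and r_T = 2.00×3.467^2 = 24.04.
Overall selectivity = C_S/C_T = r_Sτ/(r_Tτ) = r_S/r_T = 0.00773.

0.00773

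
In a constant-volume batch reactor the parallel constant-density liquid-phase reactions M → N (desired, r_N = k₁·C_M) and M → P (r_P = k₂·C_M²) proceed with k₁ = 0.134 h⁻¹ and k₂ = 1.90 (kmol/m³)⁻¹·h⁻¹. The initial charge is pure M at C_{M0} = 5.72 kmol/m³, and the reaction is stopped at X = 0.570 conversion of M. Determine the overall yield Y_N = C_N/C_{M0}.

0.0102

C_M = C_{M0}(1−X) = 2.460 kmol/m³.
Along a PFR/batch, dC_N/dC_M = −r_N/(r_N+r_P) = −k₁/(k₁+k₂·C_M).
Integrating from C_{M0} to C_M: C_N = (0.134/1.90)·ln[(0.134+1.90·5.72)/(0.134+1.90·2.46)] = 0.07053·ln(11.00/4.807) = 0.05839 kmol/m³.
Y_N = C_N/C_{M0} = 0.05839/5.72 = 0.0102.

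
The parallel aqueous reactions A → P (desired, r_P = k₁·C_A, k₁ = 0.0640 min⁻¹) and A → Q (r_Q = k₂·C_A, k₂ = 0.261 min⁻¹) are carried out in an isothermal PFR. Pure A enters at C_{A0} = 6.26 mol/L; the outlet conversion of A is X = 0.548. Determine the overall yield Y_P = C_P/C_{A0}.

0.108

C_A = C_{A0}(1−X) = 2.830 mol/L.
Both paths are first order in A, so the instantaneous fraction to P is constant: dC_P/d(−C_A) = k₁/(k₁+k₂) = 0.1969.
C_P = 0.1969·(C_{A0}−C_A) = 0.1969×3.430 = 0.676 mol/L.
Y_P = C_P/C_{A0} = 0.6755/6.26 = 0.108.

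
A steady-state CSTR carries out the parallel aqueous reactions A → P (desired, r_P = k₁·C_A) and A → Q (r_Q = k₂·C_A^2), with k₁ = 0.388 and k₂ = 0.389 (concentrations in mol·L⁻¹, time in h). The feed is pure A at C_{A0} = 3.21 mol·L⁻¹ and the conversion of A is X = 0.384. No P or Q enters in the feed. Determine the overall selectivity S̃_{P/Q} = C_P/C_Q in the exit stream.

0.504

Exit C_A = C_{A0}(1−X) = 3.21×0.616 = 1.977 mol·L⁻¹.
Rates in a CSTR are evaluated at the outlet concentration: r_P = 0.388×1.977 = 0.7672, r_Q = 0.389×1.977^2 = 1.521.
Overall selectivity = C_P/C_Q = r_Pτ/(r_Qτ) = r_P/r_Q = 0.504.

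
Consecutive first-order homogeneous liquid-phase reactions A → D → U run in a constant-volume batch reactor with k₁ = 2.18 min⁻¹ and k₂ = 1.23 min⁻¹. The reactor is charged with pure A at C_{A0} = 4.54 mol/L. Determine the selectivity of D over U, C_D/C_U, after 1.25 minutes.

0.579

For first-order series with pure A initially, C_D(t) = k₁C_{A0}/(k₂−k₁)·(e^(−k₁t) − e^(−k₂t)).
e^(−k₁t) = e^(−2.18×1.25) = e^(−2.725) = 0.06555; e^(−k₂t) = e^(−1.538) = 0.2149.
C_D = 2.18×4.54/(1.23−2.18) × (0.06555−0.2149) = (-10.42)×(-0.1494) = 1.556 mol/L.
C_A = C_{A0}e^(−k₁t) = 0.2976 mol/L, so C_U = C_{A0}−C_A−C_D = 2.686 mol/L; C_D/C_U = 0.579.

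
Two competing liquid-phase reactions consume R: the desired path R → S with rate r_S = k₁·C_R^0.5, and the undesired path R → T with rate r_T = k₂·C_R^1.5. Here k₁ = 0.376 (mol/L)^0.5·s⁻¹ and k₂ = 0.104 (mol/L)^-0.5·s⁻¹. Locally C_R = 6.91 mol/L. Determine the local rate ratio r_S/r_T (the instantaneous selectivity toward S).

S_{S/T} = r_S/r_T = (k₁·C_R^0.5)/(k₂·C_R^1.5) = (k₁/k₂)·C_R⁻¹.
= (0.376×6.910^0.5) / (0.104×6.910^1.5) = 0.9884/1.889 = 0.523.
The undesired path is higher order in R, so low C_R (CSTR or dilute feed) favours S.

0.523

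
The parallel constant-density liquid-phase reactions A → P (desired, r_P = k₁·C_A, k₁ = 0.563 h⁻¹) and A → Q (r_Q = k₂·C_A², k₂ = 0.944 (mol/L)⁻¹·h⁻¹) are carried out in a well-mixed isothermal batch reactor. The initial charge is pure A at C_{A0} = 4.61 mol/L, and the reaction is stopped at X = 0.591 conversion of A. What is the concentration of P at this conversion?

0.442 mol/L

C_A = C_{A0}(1−X) = 1.885 mol/L.
Along a PFR/batch, dC_P/dC_A = −r_P/(r_P+r_Q) = −k₁/(k₁+k₂·C_A).
Integrating from C_{A0} to C_A: C_P = (0.563/0.944)·ln[(0.563+0.944·4.61)/(0.563+0.944·1.89)] = 0.5964·ln(4.915/2.343) = 0.4419 mol/L.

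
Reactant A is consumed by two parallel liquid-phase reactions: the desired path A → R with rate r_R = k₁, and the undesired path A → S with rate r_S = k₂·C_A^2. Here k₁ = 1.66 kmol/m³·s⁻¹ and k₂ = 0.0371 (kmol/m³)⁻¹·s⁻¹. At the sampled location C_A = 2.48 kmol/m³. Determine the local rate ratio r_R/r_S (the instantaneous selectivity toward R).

7.27

S_{R/S} = r_R/r_S = (k₁)/(k₂·C_A^2) = (k₁/k₂)·C_A^-2.
= (1.66) / (0.0371×2.480^2) = 1.660/0.2282 = 7.27.
The undesired path is higher order in A, so low C_A (CSTR or dilute feed) favours R.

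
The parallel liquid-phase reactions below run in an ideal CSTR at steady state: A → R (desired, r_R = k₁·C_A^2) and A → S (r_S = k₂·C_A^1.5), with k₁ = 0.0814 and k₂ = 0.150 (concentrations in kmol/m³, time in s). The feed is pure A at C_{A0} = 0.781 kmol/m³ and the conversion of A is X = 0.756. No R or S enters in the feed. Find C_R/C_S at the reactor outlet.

Exit C_A = C_{A0}(1−X) = 0.781×0.244 = 0.1906 kmol/m³.
In a CSTR the entire volume is at exit conditions, so r_R = 0.0814×0.1906^2 = 0.002956 and r_S = 0.150×0.1906^1.5 = 0.01248.
Overall selectivity = C_R/C_S = r_Rτ/(r_Sτ) = r_R/r_S = 0.237.

0.237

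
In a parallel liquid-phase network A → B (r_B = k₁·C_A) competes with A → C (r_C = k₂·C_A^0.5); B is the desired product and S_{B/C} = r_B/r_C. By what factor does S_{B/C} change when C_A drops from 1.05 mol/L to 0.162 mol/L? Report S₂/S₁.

0.393

S_{B/C} = (k₁/k₂)·C_A^0.5, so S₂/S₁ = (C_{A,2}/C_{A,1})^0.5.
= (0.162/1.05)^0.5 = (0.1543)^0.5 = 0.393.
Selectivity toward B falls as C_A falls — high-concentration operation is favoured.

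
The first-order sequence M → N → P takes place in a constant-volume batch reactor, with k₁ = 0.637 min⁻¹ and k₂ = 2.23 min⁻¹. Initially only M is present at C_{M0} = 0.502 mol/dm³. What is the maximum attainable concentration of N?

Evaluating C_N at t_opt = ln(k₂/k₁)/(k₂−k₁) gives C_{N,max}/C_{M0} = (k₁/k₂)^[k₂/(k₂−k₁)].
= (0.637/2.23)^(2.23/(2.23−0.637)) = (0.2857)^(1.400) = 0.1731.
C_{N,max} = 0.1731×0.502 = 0.0869 mol/dm³.

0.0869 mol/dm³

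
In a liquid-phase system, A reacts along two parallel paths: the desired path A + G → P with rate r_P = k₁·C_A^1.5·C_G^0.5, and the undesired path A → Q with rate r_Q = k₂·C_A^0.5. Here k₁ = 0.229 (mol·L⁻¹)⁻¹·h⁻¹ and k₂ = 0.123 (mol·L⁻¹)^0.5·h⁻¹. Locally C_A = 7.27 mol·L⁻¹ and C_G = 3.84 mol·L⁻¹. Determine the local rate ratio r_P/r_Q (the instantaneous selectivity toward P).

26.5

S_{P/Q} = r_P/r_Q = (k₁·C_A^1.5·C_G^0.5)/(k₂·C_A^0.5) = (k₁/k₂)·C_A·C_G^0.5.
= (0.229×7.270^1.5×3.840^0.5) / (0.123×7.270^0.5) = 8.796/0.3316 = 26.5.
Since the desired path is higher order in A, keeping C_A high (PFR or concentrated feed) favours P.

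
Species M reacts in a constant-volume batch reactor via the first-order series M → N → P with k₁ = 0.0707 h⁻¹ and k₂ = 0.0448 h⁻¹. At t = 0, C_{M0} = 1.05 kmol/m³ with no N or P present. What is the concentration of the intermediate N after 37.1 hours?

The intermediate concentration in a first-order A→B→C sequence is C_N = k₁C_{M0}(e^(−k₁t) − e^(−k₂t))/(k₂−k₁).
e^(−k₁t) = e^(−0.0707×37.1) = e^(−2.623) = 0.07259; e^(−k₂t) = e^(−1.662) = 0.1897.
C_N = 0.0707×1.05/(0.0448−0.0707) × (0.07259−0.1897) = (-2.866)×(-0.1172) = 0.3358 kmol/m³.

0.336 kmol/m³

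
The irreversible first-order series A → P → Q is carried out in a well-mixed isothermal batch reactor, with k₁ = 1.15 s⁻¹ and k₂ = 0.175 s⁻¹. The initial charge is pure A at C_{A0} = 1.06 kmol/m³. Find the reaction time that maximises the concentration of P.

1.93 s

Setting dC_P/dt = 0 gives t_opt = ln(k₂/k₁)/(k₂−k₁).
= ln(0.175/1.15)/(0.175−1.15) = ln(0.1522)/-0.9750 = -1.883/-0.9750 = 1.93 s.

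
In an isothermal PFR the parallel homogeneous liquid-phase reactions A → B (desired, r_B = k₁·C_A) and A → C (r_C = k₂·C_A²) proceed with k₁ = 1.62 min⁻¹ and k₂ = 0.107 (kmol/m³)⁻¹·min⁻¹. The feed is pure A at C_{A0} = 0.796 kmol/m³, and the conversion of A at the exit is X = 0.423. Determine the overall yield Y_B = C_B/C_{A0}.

C_A = C_{A0}(1−X) = 0.4593 kmol/m³.
Along a PFR/batch, dC_B/dC_A = −r_B/(r_B+r_C) = −k₁/(k₁+k₂·C_A).
Integrating from C_{A0} to C_A: C_B = (1.62/0.107)·ln[(1.62+0.107·0.796)/(1.62+0.107·0.459)] = 15.14·ln(1.705/1.669) = 0.3233 kmol/m³.
Y_B = C_B/C_{A0} = 0.3233/0.796 = 0.406.

0.406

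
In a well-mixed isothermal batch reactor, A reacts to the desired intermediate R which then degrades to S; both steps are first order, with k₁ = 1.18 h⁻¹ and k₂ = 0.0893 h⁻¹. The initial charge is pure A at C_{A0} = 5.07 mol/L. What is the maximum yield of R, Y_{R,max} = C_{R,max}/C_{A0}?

0.809

At the optimum, C_{R,max}/C_{A0} = (k₁/k₂)^[k₂/(k₂−k₁)].
= (1.18/0.0893)^(0.0893/(0.0893−1.18)) = (13.21)^(-0.08187) = 0.8095.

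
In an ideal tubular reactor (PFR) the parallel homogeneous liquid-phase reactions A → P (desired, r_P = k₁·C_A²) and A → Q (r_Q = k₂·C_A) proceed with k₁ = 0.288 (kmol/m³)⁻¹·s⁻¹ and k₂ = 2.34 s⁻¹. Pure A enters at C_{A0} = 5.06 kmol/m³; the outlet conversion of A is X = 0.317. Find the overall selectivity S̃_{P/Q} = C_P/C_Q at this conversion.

0.522

C_A = C_{A0}(1−X) = 3.456 kmol/m³.
Along a PFR/batch, dC_Q/dC_A = −r_Q/(r_P+r_Q) = −k₂/(k₂+k₁·C_A).
Integrating from C_{A0} to C_A: C_Q = (2.34/0.288)·ln[(2.34+0.288·5.06)/(2.34+0.288·3.46)] = 8.125·ln(3.797/3.335) = 1.054 kmol/m³.
Then C_P = (C_{A0}−C_A) − C_Q = 1.604 − 1.054 = 0.5501 kmol/m³.
S̃_{P/Q} = C_P/C_Q = 0.5501/1.054 = 0.522.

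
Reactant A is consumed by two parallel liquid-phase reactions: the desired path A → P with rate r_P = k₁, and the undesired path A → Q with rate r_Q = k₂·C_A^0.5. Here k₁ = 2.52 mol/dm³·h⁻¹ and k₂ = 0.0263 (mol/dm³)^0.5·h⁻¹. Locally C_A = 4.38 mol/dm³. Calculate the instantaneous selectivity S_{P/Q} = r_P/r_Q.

S_{P/Q} = r_P/r_Q = (k₁)/(k₂·C_A^0.5) = (k₁/k₂)·C_A^-0.5.
= (2.52) / (0.0263×4.380^0.5) = 2.520/0.05504 = 45.8.
The undesired path is higher order in A, so low C_A (CSTR or dilute feed) favours P.

45.8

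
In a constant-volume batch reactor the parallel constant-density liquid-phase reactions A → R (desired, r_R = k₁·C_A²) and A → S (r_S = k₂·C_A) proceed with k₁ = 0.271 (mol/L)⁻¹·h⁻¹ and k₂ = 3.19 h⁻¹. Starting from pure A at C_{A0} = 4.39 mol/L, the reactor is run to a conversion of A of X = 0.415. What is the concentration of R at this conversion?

C_A = C_{A0}(1−X) = 2.568 mol/L.
Along a PFR/batch, dC_S/dC_A = −r_S/(r_R+r_S) = −k₂/(k₂+k₁·C_A).
Integrating from C_{A0} to C_A: C_S = (3.19/0.271)·ln[(3.19+0.271·4.39)/(3.19+0.271·2.57)] = 11.77·ln(4.380/3.886) = 1.408 mol/L.
Then C_R = (C_{A0}−C_A) − C_S = 1.822 − 1.408 = 0.4139 mol/L.

0.414 mol/L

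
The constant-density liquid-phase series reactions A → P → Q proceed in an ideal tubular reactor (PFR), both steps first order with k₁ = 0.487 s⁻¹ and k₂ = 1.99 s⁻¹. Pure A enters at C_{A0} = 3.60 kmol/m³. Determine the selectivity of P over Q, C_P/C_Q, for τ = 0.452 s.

1.85

For first-order series with pure A initially, C_P(τ) = k₁C_{A0}/(k₂−k₁)·(e^(−k₁τ) − e^(−k₂τ)).
e^(−k₁τ) = e^(−0.487×0.452) = e^(−0.2201) = 0.8024; e^(−k₂τ) = e^(−0.8995) = 0.4068.
C_P = 0.487×3.60/(1.99−0.487) × (0.8024−0.4068) = 1.166×0.3956 = 0.4615 kmol/m³.
C_A = C_{A0}e^(−k₁τ) = 2.889 kmol/m³, so C_Q = C_{A0}−C_A−C_P = 0.2498 kmol/m³; C_P/C_Q = 1.85.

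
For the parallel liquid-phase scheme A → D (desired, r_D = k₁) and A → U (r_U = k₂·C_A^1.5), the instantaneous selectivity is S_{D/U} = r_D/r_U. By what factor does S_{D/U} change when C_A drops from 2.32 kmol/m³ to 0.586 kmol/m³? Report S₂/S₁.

7.88

S_{D/U} = (k₁/k₂)·C_A^-1.5, so S₂/S₁ = (C_{A,2}/C_{A,1})^-1.5.
= (0.586/2.32)^(-1.5) = (0.2526)^(-1.5) = 7.88.
Selectivity toward D rises as C_A falls — low-concentration operation is favoured.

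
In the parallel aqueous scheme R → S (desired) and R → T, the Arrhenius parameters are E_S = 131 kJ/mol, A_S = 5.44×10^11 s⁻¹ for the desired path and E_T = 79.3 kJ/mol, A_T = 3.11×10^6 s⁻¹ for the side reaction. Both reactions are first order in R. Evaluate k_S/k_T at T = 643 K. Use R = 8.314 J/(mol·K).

11.0

k_S/k_T = (A_S/A_T)·exp[−(E_S−E_T)/(RT)] = (A_S/A_T)·exp[(E_T−E_S)/(RT)].
(E_T−E_S)/(RT) = (79.3−131)×10³/(8.314×643) = -51700/5346 = -9.671.
k_S/k_T = (5.44×10^11/3.11×10^6)·exp(-9.671) = 1.749×10^5 × 6.309×10^-5 = 11.0.
Since E_S > E_T, raising the temperature improves selectivity toward S.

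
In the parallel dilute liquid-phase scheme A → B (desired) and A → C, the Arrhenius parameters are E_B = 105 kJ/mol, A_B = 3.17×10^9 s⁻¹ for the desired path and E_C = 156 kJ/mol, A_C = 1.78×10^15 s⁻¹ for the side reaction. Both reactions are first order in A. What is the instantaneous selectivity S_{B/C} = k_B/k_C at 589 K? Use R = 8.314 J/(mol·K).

Since both paths have the same order in A, the concentration cancels and S_{B/C} = k_B/k_C = (A_B/A_C)·exp[(E_C−E_B)/(RT)].
(E_C−E_B)/(RT) = (156−105)×10³/(8.314×589) = 51000/4897 = 10.41.
k_B/k_C = (3.17×10^9/1.78×10^15)·exp(10.41) = 1.781×10^-6 × 33345 = 0.0594.

0.0594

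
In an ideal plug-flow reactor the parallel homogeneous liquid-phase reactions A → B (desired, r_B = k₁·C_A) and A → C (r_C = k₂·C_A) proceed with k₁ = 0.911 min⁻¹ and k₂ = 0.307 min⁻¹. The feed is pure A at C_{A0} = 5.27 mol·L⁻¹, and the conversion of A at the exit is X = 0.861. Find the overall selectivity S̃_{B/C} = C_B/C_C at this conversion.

2.97

C_A = C_{A0}(1−X) = 0.7325 mol·L⁻¹.
Both paths are first order in A, so the instantaneous fraction to B is constant: dC_B/d(−C_A) = k₁/(k₁+k₂) = 0.7479.
C_B = 0.7479·(C_{A0}−C_A) = 0.7479×4.537 = 3.39 mol·L⁻¹.
C_C = (C_{A0}−C_A)−C_B = 1.144 mol·L⁻¹; S̃_{B/C} = 3.394/1.144 = 2.97.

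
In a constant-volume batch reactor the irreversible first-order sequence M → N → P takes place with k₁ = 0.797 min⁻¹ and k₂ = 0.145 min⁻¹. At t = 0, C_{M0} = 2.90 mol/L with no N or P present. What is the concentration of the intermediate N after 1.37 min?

The intermediate concentration in a first-order A→B→C sequence is C_N = k₁C_{M0}(e^(−k₁t) − e^(−k₂t))/(k₂−k₁).
e^(−k₁t) = e^(−0.797×1.37) = e^(−1.092) = 0.3356; e^(−k₂t) = e^(−0.1986) = 0.8198.
C_N = 0.797×2.90/(0.145−0.797) × (0.3356−0.8198) = (-3.545)×(-0.4843) = 1.717 mol/L.

1.72 mol/L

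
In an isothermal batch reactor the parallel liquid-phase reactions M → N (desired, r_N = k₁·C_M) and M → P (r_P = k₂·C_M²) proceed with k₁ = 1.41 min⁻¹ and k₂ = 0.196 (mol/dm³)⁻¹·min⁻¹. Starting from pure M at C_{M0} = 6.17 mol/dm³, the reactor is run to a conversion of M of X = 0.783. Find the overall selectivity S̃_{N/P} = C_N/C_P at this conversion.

C_M = C_{M0}(1−X) = 1.339 mol/dm³.
Along a PFR/batch, dC_N/dC_M = −r_N/(r_N+r_P) = −k₁/(k₁+k₂·C_M).
Integrating from C_{M0} to C_M: C_N = (1.41/0.196)·ln[(1.41+0.196·6.17)/(1.41+0.196·1.34)] = 7.194·ln(2.619/1.672) = 3.227 mol/dm³.
C_P = (C_{M0}−C_M)−C_N = 1.604 mol/dm³; S̃_{N/P} = 3.227/1.604 = 2.01.

2.01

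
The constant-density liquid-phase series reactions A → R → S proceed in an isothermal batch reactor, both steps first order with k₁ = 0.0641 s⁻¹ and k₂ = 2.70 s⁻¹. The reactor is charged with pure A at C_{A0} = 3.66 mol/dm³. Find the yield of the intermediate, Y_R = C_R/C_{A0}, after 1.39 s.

0.0217

Solving the coupled first-order balances gives C_R(t) = [k₁/(k₂−k₁)]·C_{A0}·(e^(−k₁t) − e^(−k₂t)).
e^(−k₁t) = e^(−0.0641×1.39) = e^(−0.08910) = 0.9148; e^(−k₂t) = e^(−3.753) = 0.02345.
C_R = 0.0641×3.66/(2.70−0.0641) × (0.9148−0.02345) = 0.08900×0.8913 = 0.07933 mol/dm³.
Y_R = C_R/C_{A0} = 0.07933/3.66 = 0.0217.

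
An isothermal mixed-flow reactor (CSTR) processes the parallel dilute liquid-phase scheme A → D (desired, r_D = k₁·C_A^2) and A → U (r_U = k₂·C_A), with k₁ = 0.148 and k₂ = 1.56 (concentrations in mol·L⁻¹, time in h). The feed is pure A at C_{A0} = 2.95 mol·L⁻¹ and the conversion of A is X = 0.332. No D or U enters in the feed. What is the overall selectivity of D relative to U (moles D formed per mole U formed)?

Exit C_A = C_{A0}(1−X) = 2.95×0.668 = 1.971 mol·L⁻¹.
Rates in a CSTR are evaluated at the outlet concentration: r_D = 0.148×1.971^2 = 0.5747, r_U = 1.56×1.971 = 3.074.
Overall selectivity = C_D/C_U = r_Dτ/(r_Uτ) = r_D/r_U = 0.187.

0.187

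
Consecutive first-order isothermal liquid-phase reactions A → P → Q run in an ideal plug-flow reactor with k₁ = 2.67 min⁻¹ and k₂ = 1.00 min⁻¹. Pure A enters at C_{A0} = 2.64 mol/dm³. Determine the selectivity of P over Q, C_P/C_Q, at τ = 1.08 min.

0.925

Solving the coupled first-order balances gives C_P(τ) = [k₁/(k₂−k₁)]·C_{A0}·(e^(−k₁τ) − e^(−k₂τ)).
e^(−k₁τ) = e^(−2.67×1.08) = e^(−2.884) = 0.05593; e^(−k₂τ) = e^(−1.080) = 0.3396.
C_P = 2.67×2.64/(1.00−2.67) × (0.05593−0.3396) = (-4.221)×(-0.2837) = 1.197 mol/dm³.
C_A = C_{A0}e^(−k₁τ) = 0.1477 mol/dm³, so C_Q = C_{A0}−C_A−C_P = 1.295 mol/dm³; C_P/C_Q = 0.925.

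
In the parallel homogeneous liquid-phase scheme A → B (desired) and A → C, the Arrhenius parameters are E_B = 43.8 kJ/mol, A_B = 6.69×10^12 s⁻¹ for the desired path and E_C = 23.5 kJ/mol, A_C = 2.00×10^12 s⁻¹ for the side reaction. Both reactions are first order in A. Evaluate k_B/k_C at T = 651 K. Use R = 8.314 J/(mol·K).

Since both paths have the same order in A, the concentration cancels and S_{B/C} = k_B/k_C = (A_B/A_C)·exp[(E_C−E_B)/(RT)].
(E_C−E_B)/(RT) = (23.5−43.8)×10³/(8.314×651) = -20300/5412 = -3.751.
k_B/k_C = (6.69×10^12/2.00×10^12)·exp(-3.751) = 3.345 × 0.02350 = 0.0786.
Since E_B > E_C, raising the temperature improves selectivity toward B.

0.0786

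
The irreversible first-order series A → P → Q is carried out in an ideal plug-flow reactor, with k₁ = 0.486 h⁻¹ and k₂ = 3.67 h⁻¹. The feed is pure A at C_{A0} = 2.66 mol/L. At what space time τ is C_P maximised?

Setting dC_P/dτ = 0 gives τ_opt = ln(k₂/k₁)/(k₂−k₁).
= ln(3.67/0.486)/(3.67−0.486) = ln(7.551)/3.184 = 2.022/3.184 = 0.635 h.

0.635 h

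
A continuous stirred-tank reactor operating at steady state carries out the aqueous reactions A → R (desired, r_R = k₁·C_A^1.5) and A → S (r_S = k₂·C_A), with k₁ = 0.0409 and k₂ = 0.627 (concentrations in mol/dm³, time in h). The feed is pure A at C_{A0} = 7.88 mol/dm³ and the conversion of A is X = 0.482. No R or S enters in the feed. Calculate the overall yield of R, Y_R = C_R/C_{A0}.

Exit C_A = C_{A0}(1−X) = 7.88×0.518 = 4.082 mol/dm³.
In a CSTR the entire volume is at exit conditions, so r_R = 0.0409×4.082^1.5 = 0.3373 and r_S = 0.627×4.082 = 2.559.
Fraction of consumed A going to R: r_R/(r_R+r_S) = 0.1164.
C_R = 0.1164·C_{A0}·X = 0.1164×7.88×0.482 = 0.442 mol/dm³; Y_R = C_R/C_{A0} = 0.0561.

0.0561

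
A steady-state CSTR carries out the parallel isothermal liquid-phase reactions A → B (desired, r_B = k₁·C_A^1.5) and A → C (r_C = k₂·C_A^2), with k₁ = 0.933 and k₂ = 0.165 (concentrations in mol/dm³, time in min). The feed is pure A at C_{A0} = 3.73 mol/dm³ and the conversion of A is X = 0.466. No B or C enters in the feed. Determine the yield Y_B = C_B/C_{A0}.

Exit C_A = C_{A0}(1−X) = 3.73×0.534 = 1.992 mol/dm³.
In a CSTR the entire volume is at exit conditions, so r_B = 0.933×1.992^1.5 = 2.623 and r_C = 0.165×1.992^2 = 0.6546.
Fraction of consumed A going to B: r_B/(r_B+r_C) = 0.8003.
C_B = 0.8003·C_{A0}·X = 0.8003×3.73×0.466 = 1.39 mol/dm³; Y_B = C_B/C_{A0} = 0.373.

0.373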